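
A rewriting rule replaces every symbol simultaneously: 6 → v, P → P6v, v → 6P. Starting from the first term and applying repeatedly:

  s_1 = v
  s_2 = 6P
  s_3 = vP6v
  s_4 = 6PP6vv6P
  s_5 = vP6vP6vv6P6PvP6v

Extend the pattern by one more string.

Rewriting the 16 symbols of vP6vP6vv6P6PvP6v one by one yields 6P P6v v 6P P6v v 6P 6P v P6v v P6v 6P P6v v 6P; concatenated:

6PP6vv6PP6vv6P6PvP6vvP6v6PP6vv6P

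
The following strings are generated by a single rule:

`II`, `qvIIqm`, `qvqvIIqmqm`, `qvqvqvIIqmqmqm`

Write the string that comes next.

qvqvqvqvIIqmqmqmqm

Each term wraps the previous one in qv on the left and qm on the right.
So the next term is qv·qvqvqvIIqmqmqm·qm.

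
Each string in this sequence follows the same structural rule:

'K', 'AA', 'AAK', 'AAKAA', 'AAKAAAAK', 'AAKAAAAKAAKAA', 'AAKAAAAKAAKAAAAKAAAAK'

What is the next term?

This is a Fibonacci-style word recurrence s(k) = s(k−1)·s(k−2): e.g. AA·K = AAK.
Continuing: AAKAAAAKAAKAAAAKAAAAK · AAKAAAAKAAKAA gives term 8.

AAKAAAAKAAKAAAAKAAAAKAAKAAAAKAAKAA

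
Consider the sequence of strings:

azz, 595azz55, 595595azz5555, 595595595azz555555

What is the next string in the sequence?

Each term wraps the previous one in 595 on the left and 55 on the right.
So the next term is 595·595595595azz555555·55.

595595595595azz55555555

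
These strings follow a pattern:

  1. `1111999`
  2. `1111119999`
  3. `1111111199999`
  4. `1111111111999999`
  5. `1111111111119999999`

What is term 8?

Term n consists of 2n 1's, followed by n+1 9's, where the shown terms are n = 2, 3, 4, 5, 6.
At n = 9 the blocks have lengths 18, 10.

1111111111111111119999999999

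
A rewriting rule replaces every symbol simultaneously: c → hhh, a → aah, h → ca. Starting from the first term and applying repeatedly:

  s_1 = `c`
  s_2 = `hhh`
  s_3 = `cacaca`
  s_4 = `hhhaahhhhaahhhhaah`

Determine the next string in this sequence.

cacacaaahaahcacacacaaahaahcacacacaaahaahca

Applying the rule to each of the 18 symbols of hhhaahhhhaahhhhaah gives the pieces ca ca ca aah aah ca ca ca ca aah aah ca ca ca ca aah aah ca, which concatenate to the answer.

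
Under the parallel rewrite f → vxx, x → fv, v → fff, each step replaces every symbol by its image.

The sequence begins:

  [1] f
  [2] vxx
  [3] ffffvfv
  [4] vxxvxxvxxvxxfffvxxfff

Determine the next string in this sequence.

ffffvfvffffvfvffffvfvffffvfvvxxvxxvxxffffvfvvxxvxxvxx

Replace each of the 21 characters of vxxvxxvxxvxxfffvxxfff in place — fff fv fv fff fv fv fff fv fv fff fv fv vxx vxx vxx fff fv fv vxx vxx vxx — and concatenate.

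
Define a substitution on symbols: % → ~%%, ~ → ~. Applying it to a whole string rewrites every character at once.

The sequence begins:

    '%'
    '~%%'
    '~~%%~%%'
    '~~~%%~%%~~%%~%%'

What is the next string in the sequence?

Replace each of the 15 characters of ~~~%%~%%~~%%~%% in place — ~ ~ ~ ~%% ~%% ~ ~%% ~%% ~ ~ ~%% ~%% ~ ~%% ~%% — and concatenate.

~~~~%%~%%~~%%~%%~~~%%~%%~~%%~%%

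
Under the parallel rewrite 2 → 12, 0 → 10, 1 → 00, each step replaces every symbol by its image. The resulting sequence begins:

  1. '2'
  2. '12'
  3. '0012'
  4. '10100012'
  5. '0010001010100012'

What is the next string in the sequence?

Rewriting the 16 symbols of 0010001010100012 one by one yields 10 10 00 10 10 10 00 10 00 10 00 10 10 10 00 12; concatenated:

10100010101000100010001010100012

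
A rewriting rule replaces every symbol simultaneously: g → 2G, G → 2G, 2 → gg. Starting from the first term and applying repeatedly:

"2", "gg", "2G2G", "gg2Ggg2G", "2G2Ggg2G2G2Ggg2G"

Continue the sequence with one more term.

Rewriting the 16 symbols of 2G2Ggg2G2G2Ggg2G one by one yields gg 2G gg 2G 2G 2G gg 2G gg 2G gg 2G 2G 2G gg 2G; concatenated:

gg2Ggg2G2G2Ggg2Ggg2Ggg2G2G2Ggg2G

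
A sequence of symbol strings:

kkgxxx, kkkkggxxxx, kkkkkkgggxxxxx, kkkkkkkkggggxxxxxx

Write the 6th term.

kkkkkkkkkkkkggggggxxxxxxxx

Each string has the form k^{2n} g^{n} x^{n+2} (n = 1, 2, …).
Setting n = 6 gives 12, 6, 8 characters in each block.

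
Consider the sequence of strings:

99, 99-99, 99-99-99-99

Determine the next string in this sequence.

99-99-99-99-99-99-99-99

Each string is two copies of the previous one joined by '-'.
So the next term is two copies of 99-99-99-99 with '-' between the halves.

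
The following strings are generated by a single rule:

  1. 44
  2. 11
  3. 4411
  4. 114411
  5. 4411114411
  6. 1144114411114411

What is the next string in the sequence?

44111144111144114411114411

This is a Fibonacci-style word recurrence s(k) = s(k−2)·s(k−1): e.g. 44·11 = 4411.
The next term joins 4411114411 and 1144114411114411.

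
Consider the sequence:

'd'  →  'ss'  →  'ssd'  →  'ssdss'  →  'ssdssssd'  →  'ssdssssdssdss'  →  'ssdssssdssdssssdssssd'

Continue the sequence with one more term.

ssdssssdssdssssdssssdssdssssdssdss

This is a Fibonacci-style word recurrence s(k) = s(k−1)·s(k−2): e.g. ss·d = ssd.
The next term joins ssdssssdssdssssdssssd and ssdssssdssdss.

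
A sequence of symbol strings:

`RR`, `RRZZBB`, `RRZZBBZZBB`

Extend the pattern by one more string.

RRZZBBZZBBZZBB

Each term is the previous one with ZZBB appended.
One more step from RRZZBBZZBB gives the answer.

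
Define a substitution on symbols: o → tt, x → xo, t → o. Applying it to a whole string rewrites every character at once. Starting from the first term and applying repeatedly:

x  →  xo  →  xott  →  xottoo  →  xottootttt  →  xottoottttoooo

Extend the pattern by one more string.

xottoottttooootttttttt

Applying the rule to each of the 14 symbols of xottoottttoooo gives the pieces xo tt o o tt tt o o o o tt tt tt tt, which concatenate to the answer.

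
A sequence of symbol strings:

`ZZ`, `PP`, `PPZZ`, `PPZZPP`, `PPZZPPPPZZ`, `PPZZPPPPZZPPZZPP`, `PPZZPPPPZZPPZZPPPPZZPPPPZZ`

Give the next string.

PPZZPPPPZZPPZZPPPPZZPPPPZZPPZZPPPPZZPPZZPP

Each term (from the third on) is the previous term followed by the one before it: term 3 = PP·ZZ = PPZZ.
Continuing: PPZZPPPPZZPPZZPPPPZZPPPPZZ · PPZZPPPPZZPPZZPP gives term 8.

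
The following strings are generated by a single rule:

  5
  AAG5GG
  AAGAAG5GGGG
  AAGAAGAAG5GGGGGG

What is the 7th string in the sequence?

Each term wraps the previous one in AAG on the left and GG on the right.
From AAGAAGAAG5GGGGGG, 3 further steps: AAGAAGAAG5GGGGGG → AAGAAGAAGAAG5GGGGGGGG → AAGAAGAAGAAGAAG5GGGGGGGGGG → (answer).

AAGAAGAAGAAGAAGAAG5GGGGGGGGGGGG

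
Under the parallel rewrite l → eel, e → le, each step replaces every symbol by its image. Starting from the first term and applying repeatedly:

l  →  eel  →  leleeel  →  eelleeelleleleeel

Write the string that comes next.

leleeeleelleleleeeleelleeelleeelleleleeel

Applying the rule to each of the 17 symbols of eelleeelleleleeel gives the pieces le le eel eel le le le eel eel le eel le eel le le le eel, which concatenate to the answer.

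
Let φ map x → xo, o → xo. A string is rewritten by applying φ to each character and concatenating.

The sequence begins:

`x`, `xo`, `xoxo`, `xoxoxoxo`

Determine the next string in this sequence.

xoxoxoxoxoxoxoxo

Apply φ to xoxoxoxo symbol by symbol: x→xo, o→xo, x→xo, o→xo, x→xo, o→xo, x→xo, o→xo; joined: xo xo xo xo xo xo xo xo.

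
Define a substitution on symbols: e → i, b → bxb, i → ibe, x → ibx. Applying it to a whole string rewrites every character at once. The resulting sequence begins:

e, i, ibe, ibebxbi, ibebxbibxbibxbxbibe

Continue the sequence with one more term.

φ(ibebxbibxbibxbxbibe) expands symbol-by-symbol to ibe bxb i bxb ibx bxb ibe bxb ibx bxb ibe bxb ibx bxb ibx bxb ibe bxb i; joining the 19 pieces gives the next term.

ibebxbibxbibxbxbibebxbibxbxbibebxbibxbxbibxbxbibebxbi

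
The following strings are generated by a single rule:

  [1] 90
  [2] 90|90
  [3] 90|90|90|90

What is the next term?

90|90|90|90|90|90|90|90

Each string is two copies of the previous one joined by '|'.
So the next term is two copies of 90|90|90|90 with '|' between the halves.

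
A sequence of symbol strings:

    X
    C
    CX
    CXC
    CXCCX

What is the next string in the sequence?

CXCCXCXC

Each term (from the third on) is the previous term followed by the one before it: term 3 = C·X = CX.
So term 6 is CXCCX·CXC.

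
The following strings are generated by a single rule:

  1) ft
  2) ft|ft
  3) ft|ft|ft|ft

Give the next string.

Every step duplicates the string with '|' between the halves.
So the next term is two copies of ft|ft|ft|ft with '|' between the halves.

ft|ft|ft|ft|ft|ft|ft|ft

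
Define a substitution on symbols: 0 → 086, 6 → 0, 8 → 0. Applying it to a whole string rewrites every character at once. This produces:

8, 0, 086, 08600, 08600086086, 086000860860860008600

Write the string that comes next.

Applying the rule to each of the 21 symbols of 086000860860860008600 gives the pieces 086 0 0 086 086 086 0 0 086 0 0 086 0 0 086 086 086 0 0 086 086, which concatenate to the answer.

0860008608608600086000860008608608600086086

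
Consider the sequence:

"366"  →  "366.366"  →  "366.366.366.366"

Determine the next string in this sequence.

Every step duplicates the string with '.' between the halves.
Doubling 366.366.366.366 with '.' between the halves:

366.366.366.366.366.366.366.366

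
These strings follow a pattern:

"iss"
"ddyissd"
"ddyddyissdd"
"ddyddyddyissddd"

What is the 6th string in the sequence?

s(k+1) = ddy·s(k)·d, so each term gains ddy as a prefix and d as a suffix.
From ddyddyddyissddd, 2 further steps: ddyddyddyissddd → ddyddyddyddyissdddd → (answer).

ddyddyddyddyddyissddddd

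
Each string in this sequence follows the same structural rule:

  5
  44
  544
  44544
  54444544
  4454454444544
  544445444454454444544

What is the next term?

4454454444544544445444454454444544

Each term (from the third on) is the two preceding terms concatenated in order: term 3 = 5·44 = 544.
Continuing: 4454454444544 · 544445444454454444544 gives term 8.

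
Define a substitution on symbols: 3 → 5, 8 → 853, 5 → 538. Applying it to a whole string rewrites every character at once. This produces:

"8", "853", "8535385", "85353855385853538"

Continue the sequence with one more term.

Applying the rule to each of the 17 symbols of 85353855385853538 gives the pieces 853 538 5 538 5 853 538 538 5 853 538 853 538 5 538 5 853, which concatenate to the answer.

85353855385853538538585353885353855385853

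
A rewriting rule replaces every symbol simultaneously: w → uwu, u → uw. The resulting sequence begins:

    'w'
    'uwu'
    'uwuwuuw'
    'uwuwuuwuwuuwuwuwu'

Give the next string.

uwuwuuwuwuuwuwuwuuwuwuuwuwuwuuwuwuuwuwuuw

Applying the rule to each of the 17 symbols of uwuwuuwuwuuwuwuwu gives the pieces uw uwu uw uwu uw uw uwu uw uwu uw uw uwu uw uwu uw uwu uw, which concatenate to the answer.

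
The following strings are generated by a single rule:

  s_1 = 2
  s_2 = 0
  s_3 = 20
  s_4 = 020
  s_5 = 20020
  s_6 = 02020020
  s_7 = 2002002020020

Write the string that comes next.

020200202002002020020

From term 3 onward, concatenate the second-to-last term with the last: 2·0 = 20, 0·20 = 020, …
The next term joins 02020020 and 2002002020020.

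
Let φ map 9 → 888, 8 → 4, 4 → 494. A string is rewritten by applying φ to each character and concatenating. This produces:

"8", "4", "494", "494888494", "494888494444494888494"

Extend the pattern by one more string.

494888494444494888494494494494494888494444494888494

Replace each of the 21 characters of 494888494444494888494 in place — 494 888 494 4 4 4 494 888 494 494 494 494 494 888 494 4 4 4 494 888 494 — and concatenate.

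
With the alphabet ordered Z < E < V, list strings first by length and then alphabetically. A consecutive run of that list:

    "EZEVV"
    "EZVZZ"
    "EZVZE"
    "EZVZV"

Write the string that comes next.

EZVEZ

The successor of EZVZV increments the rightmost position that isn't already V and resets every position after it to Z.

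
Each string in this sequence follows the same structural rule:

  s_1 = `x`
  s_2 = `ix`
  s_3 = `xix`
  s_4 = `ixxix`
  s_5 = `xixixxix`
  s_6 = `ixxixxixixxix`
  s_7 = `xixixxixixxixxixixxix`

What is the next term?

This is a Fibonacci-style word recurrence s(k) = s(k−2)·s(k−1): e.g. x·ix = xix.
Continuing: ixxixxixixxix · xixixxixixxixxixixxix gives term 8.

ixxixxixixxixxixixxixixxixxixixxix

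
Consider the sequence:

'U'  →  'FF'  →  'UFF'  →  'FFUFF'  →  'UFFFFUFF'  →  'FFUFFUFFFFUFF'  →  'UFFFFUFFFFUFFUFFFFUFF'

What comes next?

Each term (from the third on) is the two preceding terms concatenated in order: term 3 = U·FF = UFF.
Continuing: FFUFFUFFFFUFF · UFFFFUFFFFUFFUFFFFUFF gives term 8.

FFUFFUFFFFUFFUFFFFUFFFFUFFUFFFFUFF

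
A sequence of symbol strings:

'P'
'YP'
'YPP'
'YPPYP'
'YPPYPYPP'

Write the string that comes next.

YPPYPYPPYPPYP

This is a Fibonacci-style word recurrence s(k) = s(k−1)·s(k−2): e.g. YP·P = YPP.
Continuing: YPPYPYPP · YPPYP gives term 6.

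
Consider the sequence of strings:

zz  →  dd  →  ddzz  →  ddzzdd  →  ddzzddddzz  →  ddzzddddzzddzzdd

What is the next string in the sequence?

This is a Fibonacci-style word recurrence s(k) = s(k−1)·s(k−2): e.g. dd·zz = ddzz.
Continuing: ddzzddddzzddzzdd · ddzzddddzz gives term 7.

ddzzddddzzddzzddddzzddddzz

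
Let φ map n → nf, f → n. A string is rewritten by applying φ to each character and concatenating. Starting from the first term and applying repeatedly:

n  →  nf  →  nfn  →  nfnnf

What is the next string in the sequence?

Apply φ to nfnnf symbol by symbol: n→nf, f→n, n→nf, n→nf, f→n; joined: nf n nf nf n.

nfnnfnfn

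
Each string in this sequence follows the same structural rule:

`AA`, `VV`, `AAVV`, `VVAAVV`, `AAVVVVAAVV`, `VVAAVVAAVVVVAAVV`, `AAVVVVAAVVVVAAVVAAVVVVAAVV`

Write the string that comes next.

VVAAVVAAVVVVAAVVAAVVVVAAVVVVAAVVAAVVVVAAVV

From term 3 onward, concatenate the second-to-last term with the last: AA·VV = AAVV, VV·AAVV = VVAAVV, …
So term 8 is VVAAVVAAVVVVAAVV·AAVVVVAAVVVVAAVVAAVVVVAAVV.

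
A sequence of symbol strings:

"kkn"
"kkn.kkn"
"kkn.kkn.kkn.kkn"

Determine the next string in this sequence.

Every step duplicates the string with '.' between the halves.
Doubling kkn.kkn.kkn.kkn with '.' between the halves:

kkn.kkn.kkn.kkn.kkn.kkn.kkn.kkn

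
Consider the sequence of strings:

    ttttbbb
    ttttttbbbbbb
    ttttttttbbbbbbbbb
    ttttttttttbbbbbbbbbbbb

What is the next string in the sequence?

ttttttttttttbbbbbbbbbbbbbbb

Term n consists of 2n+2 t's, followed by 3n b's (n = 1, 2, …).
For the next term, n = 5, so the run lengths are 12, 15.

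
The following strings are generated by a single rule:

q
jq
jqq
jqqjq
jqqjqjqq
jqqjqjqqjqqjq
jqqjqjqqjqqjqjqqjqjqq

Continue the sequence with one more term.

Each term (from the third on) is the previous term followed by the one before it: term 3 = jq·q = jqq.
So term 8 is jqqjqjqqjqqjqjqqjqjqq·jqqjqjqqjqqjq.

jqqjqjqqjqqjqjqqjqjqqjqqjqjqqjqqjq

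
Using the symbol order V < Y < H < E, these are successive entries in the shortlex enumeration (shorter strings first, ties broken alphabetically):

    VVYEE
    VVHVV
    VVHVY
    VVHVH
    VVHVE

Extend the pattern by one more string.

VVHYV

Treat VVHVE as a base-4 numeral over the given alphabet and add one, carrying through any trailing E's.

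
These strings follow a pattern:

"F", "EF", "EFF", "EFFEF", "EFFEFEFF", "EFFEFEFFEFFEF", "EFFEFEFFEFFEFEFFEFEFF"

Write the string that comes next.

EFFEFEFFEFFEFEFFEFEFFEFFEFEFFEFFEF

This is a Fibonacci-style word recurrence s(k) = s(k−1)·s(k−2): e.g. EF·F = EFF.
Continuing: EFFEFEFFEFFEFEFFEFEFF · EFFEFEFFEFFEF gives term 8.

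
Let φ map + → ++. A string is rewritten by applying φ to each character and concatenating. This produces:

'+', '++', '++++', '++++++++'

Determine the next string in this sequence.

++++++++++++++++

Apply φ to ++++++++ symbol by symbol: +→++, +→++, +→++, +→++, +→++, +→++, +→++, +→++; joined: ++ ++ ++ ++ ++ ++ ++ ++.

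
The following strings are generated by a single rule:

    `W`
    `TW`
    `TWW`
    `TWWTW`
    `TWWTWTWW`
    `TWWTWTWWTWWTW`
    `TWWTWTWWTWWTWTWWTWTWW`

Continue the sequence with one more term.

This is a Fibonacci-style word recurrence s(k) = s(k−1)·s(k−2): e.g. TW·W = TWW.
So term 8 is TWWTWTWWTWWTWTWWTWTWW·TWWTWTWWTWWTW.

TWWTWTWWTWWTWTWWTWTWWTWWTWTWWTWWTW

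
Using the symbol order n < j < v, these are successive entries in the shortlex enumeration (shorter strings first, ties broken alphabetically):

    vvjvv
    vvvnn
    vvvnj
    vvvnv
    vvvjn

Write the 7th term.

Stepping forward 2 times from vvvjn: vvvjn → vvvjj, then the target.

vvvjv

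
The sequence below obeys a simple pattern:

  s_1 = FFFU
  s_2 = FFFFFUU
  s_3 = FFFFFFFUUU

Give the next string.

Term n consists of 2n+1 F's, followed by n U's (n = 1, 2, …).
Setting n = 4 gives 9, 4 characters in each block.

FFFFFFFFFUUUU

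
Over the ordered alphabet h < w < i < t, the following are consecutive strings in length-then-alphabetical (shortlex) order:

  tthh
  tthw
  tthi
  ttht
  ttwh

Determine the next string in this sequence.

The successor of ttwh increments the rightmost position that isn't already t and resets every position after it to h.

ttww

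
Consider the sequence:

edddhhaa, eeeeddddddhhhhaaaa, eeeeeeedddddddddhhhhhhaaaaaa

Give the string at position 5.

eeeeeeeeeeeeedddddddddddddddhhhhhhhhhhaaaaaaaaaa

The n-th term is 3n-2 e's then 3n d's then 2n h's then 2n a's (n = 1, 2, …).
Setting n = 5 gives 13, 15, 10, 10 characters in each block.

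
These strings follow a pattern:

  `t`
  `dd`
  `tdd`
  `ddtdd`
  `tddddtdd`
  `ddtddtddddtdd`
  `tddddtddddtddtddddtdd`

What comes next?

This is a Fibonacci-style word recurrence s(k) = s(k−2)·s(k−1): e.g. t·dd = tdd.
Continuing: ddtddtddddtdd · tddddtddddtddtddddtdd gives term 8.

ddtddtddddtddtddddtddddtddtddddtdd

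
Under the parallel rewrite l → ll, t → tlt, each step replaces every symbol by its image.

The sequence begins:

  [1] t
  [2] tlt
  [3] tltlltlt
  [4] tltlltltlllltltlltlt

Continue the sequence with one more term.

tltlltltlllltltlltltlllllllltltlltltlllltltlltlt

Replace each of the 20 characters of tltlltltlllltltlltlt in place — tlt ll tlt ll ll tlt ll tlt ll ll ll ll tlt ll tlt ll ll tlt ll tlt — and concatenate.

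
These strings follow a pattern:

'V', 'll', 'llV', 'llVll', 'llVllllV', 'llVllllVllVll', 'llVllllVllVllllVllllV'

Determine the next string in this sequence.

This is a Fibonacci-style word recurrence s(k) = s(k−1)·s(k−2): e.g. ll·V = llV.
So term 8 is llVllllVllVllllVllllV·llVllllVllVll.

llVllllVllVllllVllllVllVllllVllVll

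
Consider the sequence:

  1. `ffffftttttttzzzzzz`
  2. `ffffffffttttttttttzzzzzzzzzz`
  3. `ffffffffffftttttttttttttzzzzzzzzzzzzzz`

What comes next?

Reading off run lengths: f runs 5, 8, 11; t runs 7, 10, 13; z runs 6, 10, 14 — each is linear in n, where the shown terms are n = 2, 3, 4.
Setting n = 5 gives 14, 16, 18 characters in each block.

ffffffffffffffttttttttttttttttzzzzzzzzzzzzzzzzzz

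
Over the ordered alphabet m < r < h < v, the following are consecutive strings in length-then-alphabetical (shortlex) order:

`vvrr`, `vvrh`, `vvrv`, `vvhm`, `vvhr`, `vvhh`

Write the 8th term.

Advancing 2 positions from vvhh through vvhh → vvhv reaches term 8.

vvvm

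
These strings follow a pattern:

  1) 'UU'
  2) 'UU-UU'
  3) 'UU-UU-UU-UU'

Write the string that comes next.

Each string is two copies of the previous one joined by '-'.
Doubling UU-UU-UU-UU with '-' between the halves:

UU-UU-UU-UU-UU-UU-UU-UU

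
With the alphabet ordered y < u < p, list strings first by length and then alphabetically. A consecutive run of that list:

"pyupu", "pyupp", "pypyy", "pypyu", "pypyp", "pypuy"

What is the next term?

Find the rightmost character of pypuy below p, bump it to the next letter, and reset everything to its right to y.

pypuu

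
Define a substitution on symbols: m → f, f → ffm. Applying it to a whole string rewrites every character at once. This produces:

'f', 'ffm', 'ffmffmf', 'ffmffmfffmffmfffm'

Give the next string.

Rewriting the 17 symbols of ffmffmfffmffmfffm one by one yields ffm ffm f ffm ffm f ffm ffm ffm f ffm ffm f ffm ffm ffm f; concatenated:

ffmffmfffmffmfffmffmffmfffmffmfffmffmffmf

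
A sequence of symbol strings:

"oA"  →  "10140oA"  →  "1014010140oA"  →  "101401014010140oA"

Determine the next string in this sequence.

The strings grow by a fixed prefix 10140 each time.
So the next term is 10140·101401014010140oA.

10140101401014010140oA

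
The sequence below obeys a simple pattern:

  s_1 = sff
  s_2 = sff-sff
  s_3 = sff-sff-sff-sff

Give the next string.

Each string is two copies of the previous one joined by '-'.
So the next term is two copies of sff-sff-sff-sff with '-' between the halves.

sff-sff-sff-sff-sff-sff-sff-sff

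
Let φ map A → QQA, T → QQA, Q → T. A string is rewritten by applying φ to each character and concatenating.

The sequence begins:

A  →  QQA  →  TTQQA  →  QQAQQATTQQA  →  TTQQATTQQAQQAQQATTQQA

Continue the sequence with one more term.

Rewriting the 21 symbols of TTQQATTQQAQQAQQATTQQA one by one yields QQA QQA T T QQA QQA QQA T T QQA T T QQA T T QQA QQA QQA T T QQA; concatenated:

QQAQQATTQQAQQAQQATTQQATTQQATTQQAQQAQQATTQQA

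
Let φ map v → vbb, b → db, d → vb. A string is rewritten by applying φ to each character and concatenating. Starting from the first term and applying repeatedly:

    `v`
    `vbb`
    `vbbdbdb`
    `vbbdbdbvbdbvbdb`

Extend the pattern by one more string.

vbbdbdbvbdbvbdbvbbdbvbdbvbbdbvbdb

Replace each of the 15 characters of vbbdbdbvbdbvbdb in place — vbb db db vb db vb db vbb db vb db vbb db vb db — and concatenate.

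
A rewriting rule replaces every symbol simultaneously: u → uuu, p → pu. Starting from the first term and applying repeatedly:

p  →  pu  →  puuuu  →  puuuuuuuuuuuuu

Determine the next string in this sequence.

Replace each of the 14 characters of puuuuuuuuuuuuu in place — pu uuu uuu uuu uuu uuu uuu uuu uuu uuu uuu uuu uuu uuu — and concatenate.

puuuuuuuuuuuuuuuuuuuuuuuuuuuuuuuuuuuuuuuu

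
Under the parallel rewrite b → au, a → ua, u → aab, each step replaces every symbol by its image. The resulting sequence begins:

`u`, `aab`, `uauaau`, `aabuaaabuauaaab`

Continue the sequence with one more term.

uauaauaabuauauaauaabuaaabuauauaau

Applying the rule to each of the 15 symbols of aabuaaabuauaaab gives the pieces ua ua au aab ua ua ua au aab ua aab ua ua ua au, which concatenate to the answer.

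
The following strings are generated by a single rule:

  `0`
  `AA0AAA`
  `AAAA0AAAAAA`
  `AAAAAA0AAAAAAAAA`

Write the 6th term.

s(k+1) = AA·s(k)·AAA, so each term gains AA as a prefix and AAA as a suffix.
From AAAAAA0AAAAAAAAA, 2 further steps: AAAAAA0AAAAAAAAA → AAAAAAAA0AAAAAAAAAAAA → (answer).

AAAAAAAAAA0AAAAAAAAAAAAAAA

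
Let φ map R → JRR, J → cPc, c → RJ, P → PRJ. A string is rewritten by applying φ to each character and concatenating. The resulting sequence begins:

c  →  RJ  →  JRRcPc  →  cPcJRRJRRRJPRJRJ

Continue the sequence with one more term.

φ(cPcJRRJRRRJPRJRJ) expands symbol-by-symbol to RJ PRJ RJ cPc JRR JRR cPc JRR JRR JRR cPc PRJ JRR cPc JRR cPc; joining the 16 pieces gives the next term.

RJPRJRJcPcJRRJRRcPcJRRJRRJRRcPcPRJJRRcPcJRRcPc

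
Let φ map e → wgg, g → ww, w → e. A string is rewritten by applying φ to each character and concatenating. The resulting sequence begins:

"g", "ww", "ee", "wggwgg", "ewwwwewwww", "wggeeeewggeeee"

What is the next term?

Applying the rule to each of the 14 symbols of wggeeeewggeeee gives the pieces e ww ww wgg wgg wgg wgg e ww ww wgg wgg wgg wgg, which concatenate to the answer.

ewwwwwggwggwggwggewwwwwggwggwggwgg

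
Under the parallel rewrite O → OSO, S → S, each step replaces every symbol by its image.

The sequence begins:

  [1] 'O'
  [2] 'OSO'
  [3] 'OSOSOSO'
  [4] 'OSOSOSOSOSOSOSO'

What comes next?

Replace each of the 15 characters of OSOSOSOSOSOSOSO in place — OSO S OSO S OSO S OSO S OSO S OSO S OSO S OSO — and concatenate.

OSOSOSOSOSOSOSOSOSOSOSOSOSOSOSO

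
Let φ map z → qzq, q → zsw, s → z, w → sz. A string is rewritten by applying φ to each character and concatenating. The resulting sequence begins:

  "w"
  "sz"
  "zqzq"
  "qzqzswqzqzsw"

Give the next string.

Apply φ to qzqzswqzqzsw symbol by symbol: q→zsw, z→qzq, q→zsw, z→qzq, s→z, w→sz, q→zsw, z→qzq, q→zsw, z→qzq, s→z, w→sz; joined: zsw qzq zsw qzq z sz zsw qzq zsw qzq z sz.

zswqzqzswqzqzszzswqzqzswqzqzsz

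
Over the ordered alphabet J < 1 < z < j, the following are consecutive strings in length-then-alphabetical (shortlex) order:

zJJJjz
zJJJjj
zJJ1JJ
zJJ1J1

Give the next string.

Treat zJJ1J1 as a base-4 numeral over the given alphabet and add one, carrying through any trailing j's.

zJJ1Jz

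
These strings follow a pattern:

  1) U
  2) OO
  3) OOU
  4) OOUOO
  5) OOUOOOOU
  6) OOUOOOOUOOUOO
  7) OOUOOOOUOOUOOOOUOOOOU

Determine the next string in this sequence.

OOUOOOOUOOUOOOOUOOOOUOOUOOOOUOOUOO

Each term (from the third on) is the previous term followed by the one before it: term 3 = OO·U = OOU.
So term 8 is OOUOOOOUOOUOOOOUOOOOU·OOUOOOOUOOUOO.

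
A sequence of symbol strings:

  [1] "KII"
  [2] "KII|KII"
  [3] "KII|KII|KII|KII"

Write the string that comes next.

Each string is two copies of the previous one joined by '|'.
One more doubling of KII|KII|KII|KII gives the answer.

KII|KII|KII|KII|KII|KII|KII|KII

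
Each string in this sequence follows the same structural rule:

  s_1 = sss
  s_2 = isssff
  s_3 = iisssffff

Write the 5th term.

Every step adds i to the front and ff to the end of the previous string.
From iisssffff, 2 further steps: iisssffff → iiisssffffff → (answer).

iiiisssffffffff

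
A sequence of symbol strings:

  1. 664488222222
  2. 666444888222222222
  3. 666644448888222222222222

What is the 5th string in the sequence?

666666444444888888222222222222222222

The n-th term is n 6's then n 4's then n 8's then 3n 2's, where the shown terms are n = 2, 3, 4.
For term 5, n = 6, so the run lengths are 6, 6, 6, 18.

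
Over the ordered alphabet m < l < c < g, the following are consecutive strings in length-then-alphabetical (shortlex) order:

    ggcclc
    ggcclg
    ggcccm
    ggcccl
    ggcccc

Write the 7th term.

Continuing the enumeration 2 steps past ggcccc: ggcccc → ggcccg → (answer).

ggccgm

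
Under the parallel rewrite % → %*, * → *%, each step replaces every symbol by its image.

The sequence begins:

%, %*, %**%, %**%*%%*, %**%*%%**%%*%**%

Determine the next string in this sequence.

Applying the rule to each of the 16 symbols of %**%*%%**%%*%**% gives the pieces %* *% *% %* *% %* %* *% *% %* %* *% %* *% *% %*, which concatenate to the answer.

%**%*%%**%%*%**%*%%*%**%%**%*%%*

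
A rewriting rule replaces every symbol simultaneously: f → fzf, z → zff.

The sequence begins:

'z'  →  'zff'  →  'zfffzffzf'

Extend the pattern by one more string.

Expanding zfffzffzf: z→zff, f→fzf, f→fzf, f→fzf, z→zff, f→fzf, f→fzf, z→zff, f→fzf. Concatenated: zff fzf fzf fzf zff fzf fzf zff fzf.

zfffzffzffzfzfffzffzfzfffzf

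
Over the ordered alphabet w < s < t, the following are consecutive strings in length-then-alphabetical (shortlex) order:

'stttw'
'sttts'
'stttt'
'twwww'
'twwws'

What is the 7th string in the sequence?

twwsw

Stepping forward 2 times from twwws: twwws → twwwt, then the target.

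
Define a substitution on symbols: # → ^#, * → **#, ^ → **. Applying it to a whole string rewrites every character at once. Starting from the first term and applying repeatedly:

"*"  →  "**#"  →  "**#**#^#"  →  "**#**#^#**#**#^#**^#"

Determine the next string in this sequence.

**#**#^#**#**#^#**^#**#**#^#**#**#^#**^#**#**#**^#

φ(**#**#^#**#**#^#**^#) expands symbol-by-symbol to **# **# ^# **# **# ^# ** ^# **# **# ^# **# **# ^# ** ^# **# **# ** ^#; joining the 20 pieces gives the next term.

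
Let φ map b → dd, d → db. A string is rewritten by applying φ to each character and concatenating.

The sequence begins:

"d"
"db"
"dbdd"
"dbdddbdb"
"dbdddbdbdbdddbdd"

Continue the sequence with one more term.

dbdddbdbdbdddbdddbdddbdbdbdddbdb

Replace each of the 16 characters of dbdddbdbdbdddbdd in place — db dd db db db dd db dd db dd db db db dd db db — and concatenate.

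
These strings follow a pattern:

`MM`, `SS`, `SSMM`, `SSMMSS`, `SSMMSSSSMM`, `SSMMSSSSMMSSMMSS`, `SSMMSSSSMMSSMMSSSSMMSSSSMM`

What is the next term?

SSMMSSSSMMSSMMSSSSMMSSSSMMSSMMSSSSMMSSMMSS

This is a Fibonacci-style word recurrence s(k) = s(k−1)·s(k−2): e.g. SS·MM = SSMM.
Continuing: SSMMSSSSMMSSMMSSSSMMSSSSMM · SSMMSSSSMMSSMMSS gives term 8.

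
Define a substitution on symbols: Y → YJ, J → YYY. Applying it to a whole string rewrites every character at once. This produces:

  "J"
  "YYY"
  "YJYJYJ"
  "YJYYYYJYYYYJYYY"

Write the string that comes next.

Rewriting the 15 symbols of YJYYYYJYYYYJYYY one by one yields YJ YYY YJ YJ YJ YJ YYY YJ YJ YJ YJ YYY YJ YJ YJ; concatenated:

YJYYYYJYJYJYJYYYYJYJYJYJYYYYJYJYJ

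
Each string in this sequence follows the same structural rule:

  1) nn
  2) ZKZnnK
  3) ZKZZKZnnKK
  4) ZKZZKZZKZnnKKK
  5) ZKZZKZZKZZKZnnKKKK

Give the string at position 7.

Each term wraps the previous one in ZKZ on the left and K on the right.
From ZKZZKZZKZZKZnnKKKK, 2 further steps: ZKZZKZZKZZKZnnKKKK → ZKZZKZZKZZKZZKZnnKKKKK → (answer).

ZKZZKZZKZZKZZKZZKZnnKKKKKK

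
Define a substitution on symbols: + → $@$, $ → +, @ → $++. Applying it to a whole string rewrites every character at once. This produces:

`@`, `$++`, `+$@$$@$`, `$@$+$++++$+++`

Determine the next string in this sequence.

+$+++$@$+$@$$@$$@$$@$+$@$$@$$@$

Applying the rule to each of the 13 symbols of $@$+$++++$+++ gives the pieces + $++ + $@$ + $@$ $@$ $@$ $@$ + $@$ $@$ $@$, which concatenate to the answer.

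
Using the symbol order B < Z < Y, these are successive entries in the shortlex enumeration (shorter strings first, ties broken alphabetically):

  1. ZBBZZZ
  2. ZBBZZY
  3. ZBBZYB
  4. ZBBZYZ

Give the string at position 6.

Advancing 2 positions from ZBBZYZ through ZBBZYZ → ZBBZYY reaches term 6.

ZBBYBB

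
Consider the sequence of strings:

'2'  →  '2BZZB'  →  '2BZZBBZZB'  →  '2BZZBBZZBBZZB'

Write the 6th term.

Every step adds BZZB to the end: s(k+1) = s(k)·BZZB.
From 2BZZBBZZBBZZB, 2 further steps: 2BZZBBZZBBZZB → 2BZZBBZZBBZZBBZZB → (answer).

2BZZBBZZBBZZBBZZBBZZB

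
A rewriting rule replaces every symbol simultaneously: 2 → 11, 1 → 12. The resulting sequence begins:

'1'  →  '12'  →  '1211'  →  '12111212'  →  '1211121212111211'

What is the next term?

12111212121112111211121212111212

Replace each of the 16 characters of 1211121212111211 in place — 12 11 12 12 12 11 12 11 12 11 12 12 12 11 12 12 — and concatenate.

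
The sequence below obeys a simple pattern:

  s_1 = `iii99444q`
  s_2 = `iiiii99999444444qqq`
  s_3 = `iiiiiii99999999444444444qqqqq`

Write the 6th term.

The n-th term is 2n+1 i's then 3n-1 9's then 3n 4's then 2n-1 q's (n = 1, 2, …).
At n = 6 the blocks have lengths 13, 17, 18, 11.

iiiiiiiiiiiii99999999999999999444444444444444444qqqqqqqqqqq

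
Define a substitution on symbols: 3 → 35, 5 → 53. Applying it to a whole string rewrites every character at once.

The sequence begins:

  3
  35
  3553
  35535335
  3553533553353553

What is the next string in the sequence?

35535335533535535335355335535335

Applying the rule to each of the 16 symbols of 3553533553353553 gives the pieces 35 53 53 35 53 35 35 53 53 35 35 53 35 53 53 35, which concatenate to the answer.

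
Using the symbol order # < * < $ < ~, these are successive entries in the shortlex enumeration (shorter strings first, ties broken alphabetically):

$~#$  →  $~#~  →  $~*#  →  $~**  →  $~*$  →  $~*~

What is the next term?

Find the rightmost character of $~*~ below ~, bump it to the next letter, and reset everything to its right to #.

$~$#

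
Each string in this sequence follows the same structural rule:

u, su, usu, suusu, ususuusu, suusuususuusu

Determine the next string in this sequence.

ususuususuusuususuusu

Each term (from the third on) is the two preceding terms concatenated in order: term 3 = u·su = usu.
The next term joins ususuusu and suusuususuusu.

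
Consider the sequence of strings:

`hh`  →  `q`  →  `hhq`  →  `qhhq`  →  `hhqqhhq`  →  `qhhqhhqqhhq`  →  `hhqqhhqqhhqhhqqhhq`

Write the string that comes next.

From term 3 onward, concatenate the second-to-last term with the last: hh·q = hhq, q·hhq = qhhq, …
Continuing: qhhqhhqqhhq · hhqqhhqqhhqhhqqhhq gives term 8.

qhhqhhqqhhqhhqqhhqqhhqhhqqhhq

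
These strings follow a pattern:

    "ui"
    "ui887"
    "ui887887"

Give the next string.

Every step adds 887 to the end: s(k+1) = s(k)·887.
Applying this once more to ui887887:

ui887887887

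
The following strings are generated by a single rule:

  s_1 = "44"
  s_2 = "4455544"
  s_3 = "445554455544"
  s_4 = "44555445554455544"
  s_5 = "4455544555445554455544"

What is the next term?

445554455544555445554455544

The strings grow by a fixed suffix 55544 each time.
So the next term is 4455544555445554455544·55544.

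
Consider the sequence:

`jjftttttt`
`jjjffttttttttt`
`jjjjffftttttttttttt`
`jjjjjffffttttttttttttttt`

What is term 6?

jjjjjjjffffffttttttttttttttttttttt

Reading off run lengths: j runs 2, 3, 4, 5; f runs 1, 2, 3, 4; t runs 6, 9, 12, 15 — each is linear in n, where the shown terms are n = 2, 3, 4, 5.
For term 6, n = 7, so the run lengths are 7, 6, 21.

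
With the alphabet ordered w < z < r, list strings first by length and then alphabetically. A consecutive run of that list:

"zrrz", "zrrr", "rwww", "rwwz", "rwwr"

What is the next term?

rwzw

Treat rwwr as a base-3 numeral over the given alphabet and add one, carrying through any trailing r's.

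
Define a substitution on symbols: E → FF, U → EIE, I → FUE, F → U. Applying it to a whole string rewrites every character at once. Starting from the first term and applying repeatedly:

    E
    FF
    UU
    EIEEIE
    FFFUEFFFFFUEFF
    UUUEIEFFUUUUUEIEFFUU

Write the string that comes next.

EIEEIEEIEFFFUEFFUUEIEEIEEIEEIEEIEFFFUEFFUUEIEEIE

Replace each of the 20 characters of UUUEIEFFUUUUUEIEFFUU in place — EIE EIE EIE FF FUE FF U U EIE EIE EIE EIE EIE FF FUE FF U U EIE EIE — and concatenate.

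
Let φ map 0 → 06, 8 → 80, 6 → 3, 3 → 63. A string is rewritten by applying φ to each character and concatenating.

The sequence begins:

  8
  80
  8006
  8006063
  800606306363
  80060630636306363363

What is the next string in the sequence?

Applying the rule to each of the 20 symbols of 80060630636306363363 gives the pieces 80 06 06 3 06 3 63 06 3 63 3 63 06 3 63 3 63 63 3 63, which concatenate to the answer.

800606306363063633630636336363363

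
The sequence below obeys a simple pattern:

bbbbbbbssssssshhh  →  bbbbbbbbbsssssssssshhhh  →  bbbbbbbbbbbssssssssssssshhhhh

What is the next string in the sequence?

Each string has the form b^{2n+1} s^{3n-2} h^{n}, where the shown terms are n = 3, 4, 5.
For the next term, n = 6, so the run lengths are 13, 16, 6.

bbbbbbbbbbbbbsssssssssssssssshhhhhh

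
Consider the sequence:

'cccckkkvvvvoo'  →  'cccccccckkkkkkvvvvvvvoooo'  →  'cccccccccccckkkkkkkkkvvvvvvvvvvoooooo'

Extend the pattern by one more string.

cccccccccccccccckkkkkkkkkkkkvvvvvvvvvvvvvoooooooo

Term n consists of 4n c's, followed by 3n k's, followed by 3n+1 v's, followed by 2n o's (n = 1, 2, …).
For the next term, n = 4, so the run lengths are 16, 12, 13, 8.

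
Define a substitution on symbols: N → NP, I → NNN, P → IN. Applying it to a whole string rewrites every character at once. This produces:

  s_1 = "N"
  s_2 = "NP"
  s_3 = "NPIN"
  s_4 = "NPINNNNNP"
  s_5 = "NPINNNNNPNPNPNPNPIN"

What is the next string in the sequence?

Applying the rule to each of the 19 symbols of NPINNNNNPNPNPNPNPIN gives the pieces NP IN NNN NP NP NP NP NP IN NP IN NP IN NP IN NP IN NNN NP, which concatenate to the answer.

NPINNNNNPNPNPNPNPINNPINNPINNPINNPINNNNNP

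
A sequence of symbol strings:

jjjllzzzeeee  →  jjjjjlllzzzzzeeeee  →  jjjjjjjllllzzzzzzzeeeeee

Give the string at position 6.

Each string has the form j^{2n-1} l^{n} z^{2n-1} e^{n+2}, where the shown terms are n = 2, 3, 4.
At n = 7 the blocks have lengths 13, 7, 13, 9.

jjjjjjjjjjjjjlllllllzzzzzzzzzzzzzeeeeeeeee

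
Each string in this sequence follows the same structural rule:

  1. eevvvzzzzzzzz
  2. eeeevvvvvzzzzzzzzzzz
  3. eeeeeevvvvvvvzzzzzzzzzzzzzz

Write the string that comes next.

eeeeeeeevvvvvvvvvzzzzzzzzzzzzzzzzz

The n-th term is 2n-2 e's then 2n-1 v's then 3n+2 z's, where the shown terms are n = 2, 3, 4.
At n = 5 the blocks have lengths 8, 9, 17.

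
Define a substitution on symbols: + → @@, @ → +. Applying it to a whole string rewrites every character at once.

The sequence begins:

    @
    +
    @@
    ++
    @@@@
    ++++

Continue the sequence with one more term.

Expanding ++++: +→@@, +→@@, +→@@, +→@@. Concatenated: @@ @@ @@ @@.

@@@@@@@@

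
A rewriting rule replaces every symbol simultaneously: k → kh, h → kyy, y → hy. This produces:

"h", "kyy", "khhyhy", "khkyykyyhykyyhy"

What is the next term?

khkyykhhyhykhhyhykyyhykhhyhykyyhy

Applying the rule to each of the 15 symbols of khkyykyyhykyyhy gives the pieces kh kyy kh hy hy kh hy hy kyy hy kh hy hy kyy hy, which concatenate to the answer.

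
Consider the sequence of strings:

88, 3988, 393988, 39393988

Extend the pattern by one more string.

3939393988

Each term is the previous one with 39 prepended.
One more step from 39393988 gives the answer.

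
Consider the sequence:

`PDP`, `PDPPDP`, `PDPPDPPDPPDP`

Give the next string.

PDPPDPPDPPDPPDPPDPPDPPDP

Every step duplicates the string.
So the next term is two copies of PDPPDPPDPPDP.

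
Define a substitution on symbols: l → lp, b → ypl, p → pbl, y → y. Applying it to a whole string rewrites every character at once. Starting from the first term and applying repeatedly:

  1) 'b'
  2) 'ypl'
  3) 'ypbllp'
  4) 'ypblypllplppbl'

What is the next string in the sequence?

ypblypllpypbllplppbllppblpblypllp

Replace each of the 14 characters of ypblypllplppbl in place — y pbl ypl lp y pbl lp lp pbl lp pbl pbl ypl lp — and concatenate.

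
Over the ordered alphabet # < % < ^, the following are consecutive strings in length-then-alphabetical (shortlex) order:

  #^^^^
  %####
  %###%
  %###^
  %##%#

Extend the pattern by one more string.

%##%%

Find the rightmost character of %##%# below ^, bump it to the next letter, and reset everything to its right to #.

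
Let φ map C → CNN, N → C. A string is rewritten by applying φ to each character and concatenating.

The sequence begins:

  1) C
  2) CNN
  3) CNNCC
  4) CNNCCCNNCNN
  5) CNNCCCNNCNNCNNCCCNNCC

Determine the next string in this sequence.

CNNCCCNNCNNCNNCCCNNCCCNNCCCNNCNNCNNCCCNNCNN

φ(CNNCCCNNCNNCNNCCCNNCC) expands symbol-by-symbol to CNN C C CNN CNN CNN C C CNN C C CNN C C CNN CNN CNN C C CNN CNN; joining the 21 pieces gives the next term.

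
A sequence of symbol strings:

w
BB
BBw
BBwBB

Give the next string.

This is a Fibonacci-style word recurrence s(k) = s(k−1)·s(k−2): e.g. BB·w = BBw.
So term 5 is BBwBB·BBw.

BBwBBBBw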